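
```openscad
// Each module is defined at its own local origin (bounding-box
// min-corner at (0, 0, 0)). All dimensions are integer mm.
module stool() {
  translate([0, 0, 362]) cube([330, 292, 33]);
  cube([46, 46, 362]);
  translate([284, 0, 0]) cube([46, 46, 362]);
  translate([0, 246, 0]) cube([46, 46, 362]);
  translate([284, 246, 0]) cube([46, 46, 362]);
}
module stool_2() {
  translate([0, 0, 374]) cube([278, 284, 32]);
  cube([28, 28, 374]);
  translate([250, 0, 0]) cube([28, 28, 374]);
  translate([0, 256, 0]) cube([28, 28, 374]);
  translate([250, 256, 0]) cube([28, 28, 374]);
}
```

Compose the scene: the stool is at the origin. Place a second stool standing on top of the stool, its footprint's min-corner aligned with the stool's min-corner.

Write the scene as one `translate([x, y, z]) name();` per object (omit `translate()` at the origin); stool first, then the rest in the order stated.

stool();
translate([0, 0, 395]) stool_2();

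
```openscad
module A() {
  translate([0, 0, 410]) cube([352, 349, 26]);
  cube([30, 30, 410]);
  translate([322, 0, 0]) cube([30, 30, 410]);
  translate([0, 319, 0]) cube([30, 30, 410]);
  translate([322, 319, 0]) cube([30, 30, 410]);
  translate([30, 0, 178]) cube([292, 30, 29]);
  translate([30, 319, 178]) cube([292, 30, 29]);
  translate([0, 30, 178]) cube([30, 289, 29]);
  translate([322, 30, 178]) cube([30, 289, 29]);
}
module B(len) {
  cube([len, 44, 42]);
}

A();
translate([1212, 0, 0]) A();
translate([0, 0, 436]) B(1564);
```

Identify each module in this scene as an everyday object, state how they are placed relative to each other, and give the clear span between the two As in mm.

Second stool starts at x = 1212; first ends at x = 352; clear span = 1212 − 352 = 860 mm.

A is a stool. B is a beam. A beam spans the tops of two stools. The clear span between the two stools is 860 mm.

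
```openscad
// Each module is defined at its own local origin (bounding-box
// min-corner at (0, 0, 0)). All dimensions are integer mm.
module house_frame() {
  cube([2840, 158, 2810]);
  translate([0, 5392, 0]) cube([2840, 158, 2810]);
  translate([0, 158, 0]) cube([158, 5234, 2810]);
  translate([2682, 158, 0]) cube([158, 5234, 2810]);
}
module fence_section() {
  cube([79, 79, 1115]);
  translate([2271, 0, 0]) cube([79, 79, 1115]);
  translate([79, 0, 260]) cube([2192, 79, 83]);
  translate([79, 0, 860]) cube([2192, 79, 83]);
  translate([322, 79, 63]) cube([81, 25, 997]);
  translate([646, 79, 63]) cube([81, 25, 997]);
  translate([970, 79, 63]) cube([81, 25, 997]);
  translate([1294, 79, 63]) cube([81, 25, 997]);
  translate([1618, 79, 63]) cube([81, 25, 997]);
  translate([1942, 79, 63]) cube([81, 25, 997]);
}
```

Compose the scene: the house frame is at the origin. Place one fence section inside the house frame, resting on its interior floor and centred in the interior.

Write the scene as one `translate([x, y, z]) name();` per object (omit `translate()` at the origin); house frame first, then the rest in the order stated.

house_frame();
translate([245, 2723, 0]) fence_section();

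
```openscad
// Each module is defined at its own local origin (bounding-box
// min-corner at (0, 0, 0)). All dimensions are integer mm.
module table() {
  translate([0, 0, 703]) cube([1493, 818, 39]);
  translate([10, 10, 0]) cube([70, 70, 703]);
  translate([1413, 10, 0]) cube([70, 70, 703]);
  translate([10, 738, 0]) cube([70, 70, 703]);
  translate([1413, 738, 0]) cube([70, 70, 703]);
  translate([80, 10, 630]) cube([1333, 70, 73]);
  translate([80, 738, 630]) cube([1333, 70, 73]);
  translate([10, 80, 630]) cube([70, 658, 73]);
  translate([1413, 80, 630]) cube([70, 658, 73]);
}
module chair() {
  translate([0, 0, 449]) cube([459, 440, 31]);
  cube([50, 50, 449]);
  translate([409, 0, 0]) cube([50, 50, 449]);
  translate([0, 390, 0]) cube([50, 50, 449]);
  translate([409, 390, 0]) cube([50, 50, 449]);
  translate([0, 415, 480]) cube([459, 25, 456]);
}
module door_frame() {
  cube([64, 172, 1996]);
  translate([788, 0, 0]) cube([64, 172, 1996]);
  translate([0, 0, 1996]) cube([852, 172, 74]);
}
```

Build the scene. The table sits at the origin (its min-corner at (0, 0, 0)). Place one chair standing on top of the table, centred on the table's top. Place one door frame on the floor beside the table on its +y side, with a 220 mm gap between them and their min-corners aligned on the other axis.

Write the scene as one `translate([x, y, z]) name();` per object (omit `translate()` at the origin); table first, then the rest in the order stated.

table();
translate([517, 189, 742]) chair();
translate([0, 1038, 0]) door_frame();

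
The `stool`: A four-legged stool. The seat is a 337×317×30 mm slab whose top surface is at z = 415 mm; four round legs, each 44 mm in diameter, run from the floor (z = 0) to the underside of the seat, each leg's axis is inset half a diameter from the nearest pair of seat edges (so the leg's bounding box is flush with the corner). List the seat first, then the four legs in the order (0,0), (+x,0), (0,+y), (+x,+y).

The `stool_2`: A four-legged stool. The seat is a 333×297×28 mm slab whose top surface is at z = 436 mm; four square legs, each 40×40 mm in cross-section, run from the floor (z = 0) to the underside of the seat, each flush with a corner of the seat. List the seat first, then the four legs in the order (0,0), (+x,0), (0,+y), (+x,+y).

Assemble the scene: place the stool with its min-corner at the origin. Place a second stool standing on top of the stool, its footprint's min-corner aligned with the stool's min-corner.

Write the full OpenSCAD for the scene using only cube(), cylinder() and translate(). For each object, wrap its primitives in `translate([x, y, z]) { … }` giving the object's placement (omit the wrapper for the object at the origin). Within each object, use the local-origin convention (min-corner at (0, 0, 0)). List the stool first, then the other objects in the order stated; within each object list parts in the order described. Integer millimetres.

translate([0, 0, 385]) cube([337, 317, 30]);
translate([22, 22, 0]) cylinder(h = 385, r = 22);
translate([315, 22, 0]) cylinder(h = 385, r = 22);
translate([22, 295, 0]) cylinder(h = 385, r = 22);
translate([315, 295, 0]) cylinder(h = 385, r = 22);
translate([0, 0, 415]) {
  translate([0, 0, 408]) cube([333, 297, 28]);
  cube([40, 40, 408]);
  translate([293, 0, 0]) cube([40, 40, 408]);
  translate([0, 257, 0]) cube([40, 40, 408]);
  translate([293, 257, 0]) cube([40, 40, 408]);
}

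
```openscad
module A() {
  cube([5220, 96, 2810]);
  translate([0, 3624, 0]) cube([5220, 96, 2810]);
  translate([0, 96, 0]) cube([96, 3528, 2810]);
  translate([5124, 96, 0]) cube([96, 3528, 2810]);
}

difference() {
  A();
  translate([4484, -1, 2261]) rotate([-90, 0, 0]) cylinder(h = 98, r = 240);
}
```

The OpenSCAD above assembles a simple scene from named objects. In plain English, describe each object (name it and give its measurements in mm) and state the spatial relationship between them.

A is the wall frame of a small rectangular building: four walls, each 2810 mm tall and 96 mm thick, enclosing a footprint 5220 mm (x) by 3720 mm (y) outside-to-outside, with no floor or roof. The front and back walls (the −y and +y sides) span the full width; the two side walls fit between them.

The house frame has a circular hole of radius 240 mm through its front wall, centred at (x = 4484, z = 2261).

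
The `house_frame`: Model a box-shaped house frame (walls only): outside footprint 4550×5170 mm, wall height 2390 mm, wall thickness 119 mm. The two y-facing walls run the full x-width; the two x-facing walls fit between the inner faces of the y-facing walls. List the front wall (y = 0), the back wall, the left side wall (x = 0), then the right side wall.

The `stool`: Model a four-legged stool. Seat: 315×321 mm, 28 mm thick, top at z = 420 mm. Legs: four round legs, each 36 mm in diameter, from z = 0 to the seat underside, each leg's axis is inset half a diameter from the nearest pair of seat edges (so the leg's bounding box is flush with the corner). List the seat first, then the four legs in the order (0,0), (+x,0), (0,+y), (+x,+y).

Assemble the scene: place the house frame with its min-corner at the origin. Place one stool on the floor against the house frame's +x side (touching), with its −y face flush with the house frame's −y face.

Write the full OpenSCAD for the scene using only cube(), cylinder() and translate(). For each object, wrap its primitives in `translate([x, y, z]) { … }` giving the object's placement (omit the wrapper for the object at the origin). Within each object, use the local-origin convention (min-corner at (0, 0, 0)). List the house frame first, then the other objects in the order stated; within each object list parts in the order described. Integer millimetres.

cube([4550, 119, 2390]);
translate([0, 5051, 0]) cube([4550, 119, 2390]);
translate([0, 119, 0]) cube([119, 4932, 2390]);
translate([4431, 119, 0]) cube([119, 4932, 2390]);
translate([4550, 0, 0]) {
  translate([0, 0, 392]) cube([315, 321, 28]);
  translate([18, 18, 0]) cylinder(h = 392, r = 18);
  translate([297, 18, 0]) cylinder(h = 392, r = 18);
  translate([18, 303, 0]) cylinder(h = 392, r = 18);
  translate([297, 303, 0]) cylinder(h = 392, r = 18);
}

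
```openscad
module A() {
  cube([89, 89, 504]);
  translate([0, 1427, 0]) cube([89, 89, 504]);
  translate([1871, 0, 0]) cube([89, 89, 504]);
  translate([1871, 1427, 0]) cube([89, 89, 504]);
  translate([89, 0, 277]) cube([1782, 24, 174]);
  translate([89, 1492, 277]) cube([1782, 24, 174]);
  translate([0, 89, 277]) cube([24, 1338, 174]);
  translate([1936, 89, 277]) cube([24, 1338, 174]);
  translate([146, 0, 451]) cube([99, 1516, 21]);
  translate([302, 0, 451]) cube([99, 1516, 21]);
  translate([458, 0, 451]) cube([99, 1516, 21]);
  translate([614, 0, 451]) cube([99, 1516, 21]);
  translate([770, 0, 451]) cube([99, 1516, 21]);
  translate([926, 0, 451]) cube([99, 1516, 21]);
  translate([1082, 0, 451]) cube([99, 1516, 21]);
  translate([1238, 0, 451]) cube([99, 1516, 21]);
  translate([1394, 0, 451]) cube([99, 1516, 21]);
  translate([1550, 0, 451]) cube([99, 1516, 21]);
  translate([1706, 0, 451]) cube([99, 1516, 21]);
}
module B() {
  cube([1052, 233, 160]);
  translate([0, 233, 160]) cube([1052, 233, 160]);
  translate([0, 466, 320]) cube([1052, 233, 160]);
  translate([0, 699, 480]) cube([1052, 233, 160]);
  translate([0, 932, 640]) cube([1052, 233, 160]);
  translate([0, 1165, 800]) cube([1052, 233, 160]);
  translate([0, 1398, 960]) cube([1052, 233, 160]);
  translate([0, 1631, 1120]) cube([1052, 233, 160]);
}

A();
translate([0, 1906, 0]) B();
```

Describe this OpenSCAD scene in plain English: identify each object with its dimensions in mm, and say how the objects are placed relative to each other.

A is a bed frame 1960 mm long (x) by 1516 mm wide (y). Four 89×89 mm corner posts, 504 mm tall, at the corners of the footprint. Four rails of 24 mm thickness and 174 mm height run between adjacent posts with their undersides at z = 277 mm, their outer faces flush with the outside of the frame (the two x-running rails run between the posts' inner faces; the two y-running rails run between the posts' inner faces). 11 slats, each 99 mm wide (x) and 21 mm thick, lie across the top of the two x-running rails, running the full 1516 mm width of the frame in y; the slats are evenly spaced along x between the inner faces of the end posts with equal gaps (rounded down to the nearest mm) at the −x end and between each pair — any rounding remainder accumulates at the +x end.

B is a run of 8 identical solid stair steps. Each tread is 1052×233 mm and each step block is 160 mm high. Step 1 rests on the floor; step k is offset from step 1 by (k−1)×233 mm in y and (k−1)×160 mm in z.

The staircase is on the floor beside the bed frame on its +y side.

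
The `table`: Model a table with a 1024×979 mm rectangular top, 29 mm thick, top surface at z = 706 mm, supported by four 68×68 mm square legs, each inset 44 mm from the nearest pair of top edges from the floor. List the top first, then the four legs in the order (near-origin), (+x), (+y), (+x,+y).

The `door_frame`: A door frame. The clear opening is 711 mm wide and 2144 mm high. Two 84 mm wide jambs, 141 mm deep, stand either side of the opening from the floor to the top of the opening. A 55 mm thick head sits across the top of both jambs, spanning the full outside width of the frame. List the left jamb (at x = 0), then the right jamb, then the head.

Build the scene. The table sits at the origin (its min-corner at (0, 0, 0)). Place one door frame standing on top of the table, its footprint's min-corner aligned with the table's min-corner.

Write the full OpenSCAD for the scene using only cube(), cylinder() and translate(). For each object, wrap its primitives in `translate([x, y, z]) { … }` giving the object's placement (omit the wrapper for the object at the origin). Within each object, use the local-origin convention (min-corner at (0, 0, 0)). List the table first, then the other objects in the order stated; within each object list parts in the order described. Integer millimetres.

translate([0, 0, 677]) cube([1024, 979, 29]);
translate([44, 44, 0]) cube([68, 68, 677]);
translate([912, 44, 0]) cube([68, 68, 677]);
translate([44, 867, 0]) cube([68, 68, 677]);
translate([912, 867, 0]) cube([68, 68, 677]);
translate([0, 0, 706]) {
  cube([84, 141, 2144]);
  translate([795, 0, 0]) cube([84, 141, 2144]);
  translate([0, 0, 2144]) cube([879, 141, 55]);
}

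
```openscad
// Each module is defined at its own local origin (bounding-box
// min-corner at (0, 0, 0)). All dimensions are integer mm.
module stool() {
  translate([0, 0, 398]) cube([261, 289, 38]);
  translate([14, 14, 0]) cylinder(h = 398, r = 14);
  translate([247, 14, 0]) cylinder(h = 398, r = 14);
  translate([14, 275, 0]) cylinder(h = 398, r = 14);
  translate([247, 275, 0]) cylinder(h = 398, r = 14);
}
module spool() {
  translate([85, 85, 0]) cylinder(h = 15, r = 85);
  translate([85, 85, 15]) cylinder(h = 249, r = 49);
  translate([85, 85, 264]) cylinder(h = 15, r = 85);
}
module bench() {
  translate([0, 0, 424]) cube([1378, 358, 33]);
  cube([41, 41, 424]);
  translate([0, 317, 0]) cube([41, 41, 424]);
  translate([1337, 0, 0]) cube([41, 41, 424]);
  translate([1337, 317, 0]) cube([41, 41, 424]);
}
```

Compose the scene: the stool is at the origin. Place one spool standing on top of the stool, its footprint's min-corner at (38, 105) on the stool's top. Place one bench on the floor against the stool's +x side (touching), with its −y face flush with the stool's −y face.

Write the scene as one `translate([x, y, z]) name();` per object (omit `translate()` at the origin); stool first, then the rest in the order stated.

stool();
translate([38, 105, 436]) spool();
translate([261, 0, 0]) bench();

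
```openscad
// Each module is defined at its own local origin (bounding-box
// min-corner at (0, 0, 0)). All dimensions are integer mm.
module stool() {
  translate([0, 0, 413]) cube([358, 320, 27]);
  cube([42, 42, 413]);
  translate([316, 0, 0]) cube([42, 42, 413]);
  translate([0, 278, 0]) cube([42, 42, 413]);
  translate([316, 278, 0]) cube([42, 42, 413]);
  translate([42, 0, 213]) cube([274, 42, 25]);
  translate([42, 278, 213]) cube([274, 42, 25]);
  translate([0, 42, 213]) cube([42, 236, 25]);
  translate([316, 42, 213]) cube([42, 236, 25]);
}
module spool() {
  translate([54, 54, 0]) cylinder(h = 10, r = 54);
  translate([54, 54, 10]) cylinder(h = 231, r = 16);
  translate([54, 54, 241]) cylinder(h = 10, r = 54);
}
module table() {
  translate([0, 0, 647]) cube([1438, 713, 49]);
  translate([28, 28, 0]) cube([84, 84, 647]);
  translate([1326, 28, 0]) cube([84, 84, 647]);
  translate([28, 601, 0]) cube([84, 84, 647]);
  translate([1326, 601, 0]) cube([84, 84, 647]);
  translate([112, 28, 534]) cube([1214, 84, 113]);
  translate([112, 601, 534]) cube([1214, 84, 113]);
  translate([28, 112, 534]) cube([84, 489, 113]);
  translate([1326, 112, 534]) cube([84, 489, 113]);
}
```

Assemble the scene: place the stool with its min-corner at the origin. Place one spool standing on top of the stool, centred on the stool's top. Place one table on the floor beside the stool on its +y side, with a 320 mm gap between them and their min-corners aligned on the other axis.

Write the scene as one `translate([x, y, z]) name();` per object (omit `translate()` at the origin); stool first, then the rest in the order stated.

stool();
translate([125, 106, 440]) spool();
translate([0, 640, 0]) table();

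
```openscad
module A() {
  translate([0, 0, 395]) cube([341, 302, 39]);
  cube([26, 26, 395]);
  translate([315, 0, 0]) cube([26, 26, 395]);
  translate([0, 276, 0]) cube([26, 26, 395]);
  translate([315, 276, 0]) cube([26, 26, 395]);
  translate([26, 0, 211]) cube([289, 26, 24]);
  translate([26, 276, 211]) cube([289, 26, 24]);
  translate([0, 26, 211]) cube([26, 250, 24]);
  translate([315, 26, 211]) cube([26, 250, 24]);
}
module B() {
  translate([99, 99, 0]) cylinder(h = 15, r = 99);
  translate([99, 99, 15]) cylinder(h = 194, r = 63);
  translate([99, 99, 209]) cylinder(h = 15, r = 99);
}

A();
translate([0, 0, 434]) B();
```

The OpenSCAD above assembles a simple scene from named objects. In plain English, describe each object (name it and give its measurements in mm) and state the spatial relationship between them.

A is a four-legged stool. The seat is 341×302 mm, 39 mm thick, top at z = 434 mm. It stands on four square legs, each 26×26 mm in cross-section, from z = 0 to the seat underside, each flush with a corner of the seat. Four stretchers, 26 mm wide and 24 mm tall, connect adjacent legs with their undersides at z = 211 mm, each running between the inner faces of the legs it joins and aligned with the legs' outer faces on the other axis.

B is a spool: two coaxial disc flanges of radius 99 mm and thickness 15 mm, joined by a core cylinder of radius 63 mm and height 194 mm. The lower flange rests on z = 0 and the three cylinders share a vertical axis.

The spool is on top of the stool.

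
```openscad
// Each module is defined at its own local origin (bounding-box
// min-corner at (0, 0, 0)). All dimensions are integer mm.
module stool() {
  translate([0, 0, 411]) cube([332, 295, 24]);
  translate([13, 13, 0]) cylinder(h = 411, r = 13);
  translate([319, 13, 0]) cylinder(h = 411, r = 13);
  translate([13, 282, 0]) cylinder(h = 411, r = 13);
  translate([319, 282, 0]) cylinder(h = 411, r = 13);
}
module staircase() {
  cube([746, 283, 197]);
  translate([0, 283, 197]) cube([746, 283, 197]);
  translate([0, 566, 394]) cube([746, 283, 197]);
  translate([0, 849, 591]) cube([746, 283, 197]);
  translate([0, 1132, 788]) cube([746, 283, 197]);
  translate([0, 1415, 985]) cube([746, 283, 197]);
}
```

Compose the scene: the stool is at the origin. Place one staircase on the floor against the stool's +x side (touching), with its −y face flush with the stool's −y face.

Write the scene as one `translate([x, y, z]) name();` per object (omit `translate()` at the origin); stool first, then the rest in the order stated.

stool();
translate([332, 0, 0]) staircase();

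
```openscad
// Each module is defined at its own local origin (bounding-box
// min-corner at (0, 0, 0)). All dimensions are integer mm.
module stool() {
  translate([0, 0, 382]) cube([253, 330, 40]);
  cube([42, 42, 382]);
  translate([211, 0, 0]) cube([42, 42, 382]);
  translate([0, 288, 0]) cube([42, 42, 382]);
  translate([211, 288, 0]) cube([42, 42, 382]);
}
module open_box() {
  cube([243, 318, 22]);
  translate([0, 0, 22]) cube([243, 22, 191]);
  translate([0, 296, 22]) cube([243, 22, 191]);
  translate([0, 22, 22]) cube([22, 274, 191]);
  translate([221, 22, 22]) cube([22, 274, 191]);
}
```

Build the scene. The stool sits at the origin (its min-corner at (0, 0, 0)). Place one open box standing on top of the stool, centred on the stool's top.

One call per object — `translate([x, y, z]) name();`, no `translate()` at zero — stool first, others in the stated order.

stool();
translate([5, 6, 422]) open_box();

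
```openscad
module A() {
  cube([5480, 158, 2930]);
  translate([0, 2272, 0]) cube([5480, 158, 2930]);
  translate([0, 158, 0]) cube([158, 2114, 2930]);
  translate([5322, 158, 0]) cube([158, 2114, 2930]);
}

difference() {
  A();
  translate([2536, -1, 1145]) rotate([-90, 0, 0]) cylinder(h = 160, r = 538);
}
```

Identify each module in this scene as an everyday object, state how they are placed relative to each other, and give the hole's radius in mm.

A is a house frame. The house frame has a circular hole through its front wall. The hole's radius is 538 mm.

The subtracted cylinder has r = 538 mm.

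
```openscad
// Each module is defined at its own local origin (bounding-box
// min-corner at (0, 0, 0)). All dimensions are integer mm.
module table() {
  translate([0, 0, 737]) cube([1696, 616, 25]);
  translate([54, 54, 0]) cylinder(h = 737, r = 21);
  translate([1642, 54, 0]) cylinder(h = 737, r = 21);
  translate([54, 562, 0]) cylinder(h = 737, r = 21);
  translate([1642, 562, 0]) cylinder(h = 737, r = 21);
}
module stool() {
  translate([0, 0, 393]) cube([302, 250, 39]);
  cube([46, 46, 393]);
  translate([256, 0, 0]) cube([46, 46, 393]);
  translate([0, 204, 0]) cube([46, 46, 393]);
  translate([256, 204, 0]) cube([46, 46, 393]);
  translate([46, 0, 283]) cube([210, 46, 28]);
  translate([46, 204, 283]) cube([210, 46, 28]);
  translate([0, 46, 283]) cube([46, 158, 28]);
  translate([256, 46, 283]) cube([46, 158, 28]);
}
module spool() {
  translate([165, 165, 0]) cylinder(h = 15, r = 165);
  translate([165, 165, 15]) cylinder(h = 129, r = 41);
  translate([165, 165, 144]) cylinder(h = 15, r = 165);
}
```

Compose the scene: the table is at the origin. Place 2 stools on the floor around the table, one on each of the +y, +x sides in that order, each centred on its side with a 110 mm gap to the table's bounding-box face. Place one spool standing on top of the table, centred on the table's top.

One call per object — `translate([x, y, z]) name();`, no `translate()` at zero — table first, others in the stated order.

table();
translate([697, 726, 0]) stool();
translate([1806, 183, 0]) stool();
translate([683, 143, 762]) spool();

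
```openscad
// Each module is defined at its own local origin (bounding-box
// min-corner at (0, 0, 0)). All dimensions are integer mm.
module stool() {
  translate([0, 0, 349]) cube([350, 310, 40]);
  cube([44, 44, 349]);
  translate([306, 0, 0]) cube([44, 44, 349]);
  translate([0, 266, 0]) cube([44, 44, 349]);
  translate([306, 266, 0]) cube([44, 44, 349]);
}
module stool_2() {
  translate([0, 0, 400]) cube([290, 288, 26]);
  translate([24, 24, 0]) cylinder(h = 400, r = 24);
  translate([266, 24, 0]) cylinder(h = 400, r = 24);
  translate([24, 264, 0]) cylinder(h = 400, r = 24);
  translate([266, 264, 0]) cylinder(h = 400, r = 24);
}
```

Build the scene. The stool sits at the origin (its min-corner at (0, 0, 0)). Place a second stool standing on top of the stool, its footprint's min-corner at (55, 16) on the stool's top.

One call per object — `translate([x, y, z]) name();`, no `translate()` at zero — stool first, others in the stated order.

stool();
translate([55, 16, 389]) stool_2();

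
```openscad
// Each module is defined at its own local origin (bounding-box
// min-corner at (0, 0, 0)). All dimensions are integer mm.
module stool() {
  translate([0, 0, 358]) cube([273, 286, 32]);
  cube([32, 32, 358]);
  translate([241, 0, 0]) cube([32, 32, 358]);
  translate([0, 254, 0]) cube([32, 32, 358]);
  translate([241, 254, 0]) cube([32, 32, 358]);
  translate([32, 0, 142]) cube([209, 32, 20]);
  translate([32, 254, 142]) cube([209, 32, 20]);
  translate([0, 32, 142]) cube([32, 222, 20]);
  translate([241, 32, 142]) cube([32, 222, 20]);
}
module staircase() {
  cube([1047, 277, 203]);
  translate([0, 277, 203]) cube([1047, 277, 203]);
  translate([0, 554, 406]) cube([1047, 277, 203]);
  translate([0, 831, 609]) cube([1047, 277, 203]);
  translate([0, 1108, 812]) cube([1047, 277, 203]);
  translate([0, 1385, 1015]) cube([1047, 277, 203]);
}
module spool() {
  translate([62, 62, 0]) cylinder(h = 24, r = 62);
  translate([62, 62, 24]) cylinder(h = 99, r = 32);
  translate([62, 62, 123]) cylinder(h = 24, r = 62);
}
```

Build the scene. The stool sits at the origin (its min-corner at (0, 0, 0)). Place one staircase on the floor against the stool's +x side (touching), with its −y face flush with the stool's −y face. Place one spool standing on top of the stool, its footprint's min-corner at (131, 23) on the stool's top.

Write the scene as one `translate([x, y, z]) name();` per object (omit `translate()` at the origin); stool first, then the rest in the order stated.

stool();
translate([273, 0, 0]) staircase();
translate([131, 23, 390]) spool();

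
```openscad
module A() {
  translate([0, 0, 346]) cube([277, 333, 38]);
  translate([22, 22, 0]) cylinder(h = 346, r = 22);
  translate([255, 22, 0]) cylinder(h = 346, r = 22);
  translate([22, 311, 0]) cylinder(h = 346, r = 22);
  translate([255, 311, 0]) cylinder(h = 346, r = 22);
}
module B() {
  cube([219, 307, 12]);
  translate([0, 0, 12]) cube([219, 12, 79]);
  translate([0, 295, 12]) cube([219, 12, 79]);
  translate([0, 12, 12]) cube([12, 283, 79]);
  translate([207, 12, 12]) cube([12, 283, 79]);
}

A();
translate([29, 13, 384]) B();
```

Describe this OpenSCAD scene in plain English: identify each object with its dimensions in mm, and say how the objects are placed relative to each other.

A is a four-legged stool. The seat is 277×333 mm, 38 mm thick, top at z = 384 mm. It stands on four round legs, each 44 mm in diameter, from z = 0 to the seat underside, each leg's axis is inset half a diameter from the nearest pair of seat edges (so the leg's bounding box is flush with the corner).

B is an open storage box with external size 219×307×91 mm and wall thickness 12 mm (the base is also 12 mm thick). The base covers the whole footprint; the four walls stand on the base, with the y-facing walls full-width and the x-facing walls fitting between their inner faces.

The open box is on top of the stool, centred.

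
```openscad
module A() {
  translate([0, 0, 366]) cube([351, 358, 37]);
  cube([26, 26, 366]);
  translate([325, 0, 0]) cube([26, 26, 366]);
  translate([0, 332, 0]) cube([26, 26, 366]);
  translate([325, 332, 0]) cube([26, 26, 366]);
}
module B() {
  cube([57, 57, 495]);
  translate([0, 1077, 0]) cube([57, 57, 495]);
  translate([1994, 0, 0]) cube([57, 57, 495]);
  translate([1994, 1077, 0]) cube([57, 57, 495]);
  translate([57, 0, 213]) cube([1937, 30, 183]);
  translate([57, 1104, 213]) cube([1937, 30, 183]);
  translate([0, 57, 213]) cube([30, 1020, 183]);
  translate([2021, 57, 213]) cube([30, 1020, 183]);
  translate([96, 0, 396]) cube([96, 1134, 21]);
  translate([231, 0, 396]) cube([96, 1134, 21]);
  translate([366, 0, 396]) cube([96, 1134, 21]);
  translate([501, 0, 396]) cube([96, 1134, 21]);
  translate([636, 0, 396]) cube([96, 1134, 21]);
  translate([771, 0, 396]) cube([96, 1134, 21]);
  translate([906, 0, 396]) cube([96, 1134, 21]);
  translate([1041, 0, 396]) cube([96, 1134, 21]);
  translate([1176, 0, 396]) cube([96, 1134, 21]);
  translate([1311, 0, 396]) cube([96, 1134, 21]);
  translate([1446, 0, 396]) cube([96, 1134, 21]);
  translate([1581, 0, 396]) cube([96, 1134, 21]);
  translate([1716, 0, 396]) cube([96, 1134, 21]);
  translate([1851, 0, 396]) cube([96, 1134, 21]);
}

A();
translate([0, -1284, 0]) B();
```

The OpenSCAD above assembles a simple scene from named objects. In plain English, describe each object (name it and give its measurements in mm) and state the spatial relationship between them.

A is a simple wooden stool: a rectangular seat 351 mm (x) by 358 mm (y), 37 mm thick, top face at z = 403 mm, on four square legs, each 26×26 mm in cross-section. The legs rest on z = 0, each flush with a corner of the seat.

B is a bed frame 2051 mm long (x) by 1134 mm wide (y). Four 57×57 mm corner posts, 495 mm tall, at the corners of the footprint. Four rails of 30 mm thickness and 183 mm height run between adjacent posts with their undersides at z = 213 mm, their outer faces flush with the outside of the frame (the two x-running rails run between the posts' inner faces; the two y-running rails run between the posts' inner faces). 14 slats, each 96 mm wide (x) and 21 mm thick, lie across the top of the two x-running rails, running the full 1134 mm width of the frame in y; the slats are evenly spaced along x between the inner faces of the end posts with equal gaps (rounded down to the nearest mm) at the −x end and between each pair — any rounding remainder accumulates at the +x end.

The bed frame is on the floor beside the stool on its −y side.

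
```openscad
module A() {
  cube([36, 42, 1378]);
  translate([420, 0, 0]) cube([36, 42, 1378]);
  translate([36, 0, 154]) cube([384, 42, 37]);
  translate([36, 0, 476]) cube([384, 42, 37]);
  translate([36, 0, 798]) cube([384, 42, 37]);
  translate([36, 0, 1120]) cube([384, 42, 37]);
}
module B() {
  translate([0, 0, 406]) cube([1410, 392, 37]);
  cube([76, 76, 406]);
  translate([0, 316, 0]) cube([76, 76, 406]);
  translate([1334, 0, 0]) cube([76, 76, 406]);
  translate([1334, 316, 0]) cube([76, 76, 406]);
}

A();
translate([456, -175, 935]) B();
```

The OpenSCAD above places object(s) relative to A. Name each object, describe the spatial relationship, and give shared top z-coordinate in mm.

A is a ladder. B is a bench. The bench is beside the ladder with their tops flush at z = 1378. The shared top z-coordinate is 1378 mm.

Both tops at z = 1378 mm.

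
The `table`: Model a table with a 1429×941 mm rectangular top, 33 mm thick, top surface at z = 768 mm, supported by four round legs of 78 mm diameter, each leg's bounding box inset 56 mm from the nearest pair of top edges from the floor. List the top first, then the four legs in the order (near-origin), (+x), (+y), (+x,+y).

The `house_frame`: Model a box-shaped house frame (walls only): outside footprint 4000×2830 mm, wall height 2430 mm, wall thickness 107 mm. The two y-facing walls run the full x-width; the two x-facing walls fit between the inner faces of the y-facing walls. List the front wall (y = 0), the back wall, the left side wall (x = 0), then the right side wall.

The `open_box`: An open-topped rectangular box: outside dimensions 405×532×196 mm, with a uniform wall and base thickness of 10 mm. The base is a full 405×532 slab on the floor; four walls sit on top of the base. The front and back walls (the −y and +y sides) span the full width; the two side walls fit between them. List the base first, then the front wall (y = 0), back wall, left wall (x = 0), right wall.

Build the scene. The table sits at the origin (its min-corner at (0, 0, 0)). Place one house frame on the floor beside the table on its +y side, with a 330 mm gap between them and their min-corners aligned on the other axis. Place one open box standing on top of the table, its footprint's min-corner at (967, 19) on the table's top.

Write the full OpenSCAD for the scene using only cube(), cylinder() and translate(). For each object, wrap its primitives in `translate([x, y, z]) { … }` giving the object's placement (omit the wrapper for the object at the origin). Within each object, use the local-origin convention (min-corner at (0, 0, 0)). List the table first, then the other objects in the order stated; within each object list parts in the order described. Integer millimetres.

translate([0, 0, 735]) cube([1429, 941, 33]);
translate([95, 95, 0]) cylinder(h = 735, r = 39);
translate([1334, 95, 0]) cylinder(h = 735, r = 39);
translate([95, 846, 0]) cylinder(h = 735, r = 39);
translate([1334, 846, 0]) cylinder(h = 735, r = 39);
translate([0, 1271, 0]) {
  cube([4000, 107, 2430]);
  translate([0, 2723, 0]) cube([4000, 107, 2430]);
  translate([0, 107, 0]) cube([107, 2616, 2430]);
  translate([3893, 107, 0]) cube([107, 2616, 2430]);
}
translate([967, 19, 768]) {
  cube([405, 532, 10]);
  translate([0, 0, 10]) cube([405, 10, 186]);
  translate([0, 522, 10]) cube([405, 10, 186]);
  translate([0, 10, 10]) cube([10, 512, 186]);
  translate([395, 10, 10]) cube([10, 512, 186]);
}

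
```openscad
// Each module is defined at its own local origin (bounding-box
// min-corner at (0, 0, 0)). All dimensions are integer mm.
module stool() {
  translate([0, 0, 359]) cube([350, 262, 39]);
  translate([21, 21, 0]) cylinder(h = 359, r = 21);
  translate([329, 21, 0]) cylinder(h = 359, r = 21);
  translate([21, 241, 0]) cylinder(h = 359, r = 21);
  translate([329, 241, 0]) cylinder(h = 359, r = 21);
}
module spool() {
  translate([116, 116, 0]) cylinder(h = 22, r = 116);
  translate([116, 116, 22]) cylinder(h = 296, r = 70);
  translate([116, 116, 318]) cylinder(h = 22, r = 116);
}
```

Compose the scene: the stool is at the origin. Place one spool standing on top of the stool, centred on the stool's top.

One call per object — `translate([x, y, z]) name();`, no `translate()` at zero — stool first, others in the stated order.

stool();
translate([59, 15, 398]) spool();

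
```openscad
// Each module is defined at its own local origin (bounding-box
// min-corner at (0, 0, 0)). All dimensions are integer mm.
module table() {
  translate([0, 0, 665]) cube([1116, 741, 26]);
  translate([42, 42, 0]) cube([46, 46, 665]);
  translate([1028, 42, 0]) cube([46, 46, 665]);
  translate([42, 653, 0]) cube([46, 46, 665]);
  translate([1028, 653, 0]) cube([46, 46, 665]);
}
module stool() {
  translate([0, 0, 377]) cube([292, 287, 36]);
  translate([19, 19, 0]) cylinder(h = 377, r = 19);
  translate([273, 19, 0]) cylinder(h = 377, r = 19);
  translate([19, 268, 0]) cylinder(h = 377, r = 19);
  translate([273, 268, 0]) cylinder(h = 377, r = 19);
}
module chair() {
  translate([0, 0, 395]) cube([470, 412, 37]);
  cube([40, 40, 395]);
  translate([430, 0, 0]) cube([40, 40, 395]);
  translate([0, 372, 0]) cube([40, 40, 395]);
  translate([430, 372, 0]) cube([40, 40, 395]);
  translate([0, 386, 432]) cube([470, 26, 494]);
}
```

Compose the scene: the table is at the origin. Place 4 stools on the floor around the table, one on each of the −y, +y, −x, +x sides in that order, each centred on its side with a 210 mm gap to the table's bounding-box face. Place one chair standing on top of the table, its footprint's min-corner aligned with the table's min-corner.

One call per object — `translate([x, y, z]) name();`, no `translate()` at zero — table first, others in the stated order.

table();
translate([412, -497, 0]) stool();
translate([412, 951, 0]) stool();
translate([-502, 227, 0]) stool();
translate([1326, 227, 0]) stool();
translate([0, 0, 691]) chair();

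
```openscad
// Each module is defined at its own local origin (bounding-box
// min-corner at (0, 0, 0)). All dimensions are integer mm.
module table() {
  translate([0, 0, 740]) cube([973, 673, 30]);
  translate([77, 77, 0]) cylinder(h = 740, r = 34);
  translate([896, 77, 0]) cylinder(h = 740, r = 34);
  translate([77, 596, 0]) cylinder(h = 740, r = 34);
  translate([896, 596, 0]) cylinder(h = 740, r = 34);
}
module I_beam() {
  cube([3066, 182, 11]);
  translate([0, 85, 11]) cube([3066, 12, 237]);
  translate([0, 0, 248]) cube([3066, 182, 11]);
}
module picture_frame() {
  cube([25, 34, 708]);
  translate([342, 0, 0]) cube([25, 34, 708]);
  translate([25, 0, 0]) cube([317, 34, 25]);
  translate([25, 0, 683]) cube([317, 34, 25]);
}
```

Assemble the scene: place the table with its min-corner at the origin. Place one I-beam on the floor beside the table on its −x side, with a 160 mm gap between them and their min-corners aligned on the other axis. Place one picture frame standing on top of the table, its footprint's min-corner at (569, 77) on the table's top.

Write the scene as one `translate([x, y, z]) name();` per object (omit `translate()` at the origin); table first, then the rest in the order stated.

table();
translate([-3226, 0, 0]) I_beam();
translate([569, 77, 770]) picture_frame();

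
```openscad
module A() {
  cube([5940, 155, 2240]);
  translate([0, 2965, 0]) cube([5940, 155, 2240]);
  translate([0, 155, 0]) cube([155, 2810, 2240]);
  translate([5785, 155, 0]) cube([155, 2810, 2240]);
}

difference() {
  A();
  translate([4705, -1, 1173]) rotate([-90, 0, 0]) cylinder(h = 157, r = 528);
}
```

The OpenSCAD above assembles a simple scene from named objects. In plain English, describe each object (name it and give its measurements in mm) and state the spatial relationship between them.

A is the wall frame of a small rectangular building: four walls, each 2240 mm tall and 155 mm thick, enclosing a footprint 5940 mm (x) by 3120 mm (y) outside-to-outside, with no floor or roof. The front and back walls (the −y and +y sides) span the full width; the two side walls fit between them.

The house frame has a circular hole of radius 528 mm through its front wall, centred at (x = 4705, z = 1173).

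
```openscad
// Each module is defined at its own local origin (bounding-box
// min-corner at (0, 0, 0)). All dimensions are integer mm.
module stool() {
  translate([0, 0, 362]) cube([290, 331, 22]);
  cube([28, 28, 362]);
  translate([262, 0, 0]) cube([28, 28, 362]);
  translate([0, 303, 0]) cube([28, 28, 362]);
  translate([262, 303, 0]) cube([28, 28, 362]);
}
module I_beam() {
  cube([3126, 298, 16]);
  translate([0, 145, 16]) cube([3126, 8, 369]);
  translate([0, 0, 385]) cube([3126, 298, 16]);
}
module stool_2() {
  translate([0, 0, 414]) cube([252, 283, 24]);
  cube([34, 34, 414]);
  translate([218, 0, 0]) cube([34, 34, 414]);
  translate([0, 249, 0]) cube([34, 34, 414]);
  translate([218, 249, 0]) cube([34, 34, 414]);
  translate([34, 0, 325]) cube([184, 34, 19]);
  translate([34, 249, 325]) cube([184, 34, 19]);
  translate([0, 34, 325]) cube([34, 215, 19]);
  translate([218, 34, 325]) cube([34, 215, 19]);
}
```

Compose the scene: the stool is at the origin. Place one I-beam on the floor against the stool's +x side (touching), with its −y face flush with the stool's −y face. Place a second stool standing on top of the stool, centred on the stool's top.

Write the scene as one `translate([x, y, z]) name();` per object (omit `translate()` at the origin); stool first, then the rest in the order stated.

stool();
translate([290, 0, 0]) I_beam();
translate([19, 24, 384]) stool_2();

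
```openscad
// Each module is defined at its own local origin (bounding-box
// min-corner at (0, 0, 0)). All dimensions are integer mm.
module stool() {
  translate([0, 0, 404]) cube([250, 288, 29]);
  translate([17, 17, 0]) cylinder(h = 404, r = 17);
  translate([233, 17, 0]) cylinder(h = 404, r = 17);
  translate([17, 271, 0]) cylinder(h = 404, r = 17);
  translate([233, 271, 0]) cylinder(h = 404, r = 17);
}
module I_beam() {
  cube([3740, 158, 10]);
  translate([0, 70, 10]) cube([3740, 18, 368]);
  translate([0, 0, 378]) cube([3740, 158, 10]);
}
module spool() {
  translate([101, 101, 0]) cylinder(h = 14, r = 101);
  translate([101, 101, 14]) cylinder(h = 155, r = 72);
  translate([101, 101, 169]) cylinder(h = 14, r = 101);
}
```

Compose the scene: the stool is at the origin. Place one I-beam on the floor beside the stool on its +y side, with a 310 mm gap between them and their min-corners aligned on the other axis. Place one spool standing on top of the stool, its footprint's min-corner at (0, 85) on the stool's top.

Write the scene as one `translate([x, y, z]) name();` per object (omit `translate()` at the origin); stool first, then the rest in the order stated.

stool();
translate([0, 598, 0]) I_beam();
translate([0, 85, 433]) spool();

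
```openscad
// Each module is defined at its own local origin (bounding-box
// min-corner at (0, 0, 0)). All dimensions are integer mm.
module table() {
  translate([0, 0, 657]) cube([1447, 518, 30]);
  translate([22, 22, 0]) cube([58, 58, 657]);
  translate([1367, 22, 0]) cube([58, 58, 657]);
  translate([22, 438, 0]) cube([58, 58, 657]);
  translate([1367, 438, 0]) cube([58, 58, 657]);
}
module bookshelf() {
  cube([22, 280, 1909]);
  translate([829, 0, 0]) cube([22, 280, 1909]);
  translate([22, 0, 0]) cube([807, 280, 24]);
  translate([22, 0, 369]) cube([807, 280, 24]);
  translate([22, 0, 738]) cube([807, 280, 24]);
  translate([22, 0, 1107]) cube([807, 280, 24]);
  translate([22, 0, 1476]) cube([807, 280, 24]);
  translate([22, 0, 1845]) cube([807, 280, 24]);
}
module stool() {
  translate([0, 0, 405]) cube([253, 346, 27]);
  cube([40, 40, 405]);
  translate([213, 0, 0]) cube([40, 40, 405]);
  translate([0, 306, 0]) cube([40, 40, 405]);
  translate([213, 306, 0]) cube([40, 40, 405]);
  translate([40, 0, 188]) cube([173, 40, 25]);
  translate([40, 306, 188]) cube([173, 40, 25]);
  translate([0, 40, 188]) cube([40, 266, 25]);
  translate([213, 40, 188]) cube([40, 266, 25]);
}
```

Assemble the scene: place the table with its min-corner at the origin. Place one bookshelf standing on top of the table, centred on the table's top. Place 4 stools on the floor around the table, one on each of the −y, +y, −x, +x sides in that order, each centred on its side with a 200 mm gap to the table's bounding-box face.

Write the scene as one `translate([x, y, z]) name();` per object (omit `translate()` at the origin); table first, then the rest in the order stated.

table();
translate([298, 119, 687]) bookshelf();
translate([597, -546, 0]) stool();
translate([597, 718, 0]) stool();
translate([-453, 86, 0]) stool();
translate([1647, 86, 0]) stool();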